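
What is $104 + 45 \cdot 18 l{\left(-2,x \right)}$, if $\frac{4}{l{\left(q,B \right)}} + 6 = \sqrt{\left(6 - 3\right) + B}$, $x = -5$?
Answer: $\frac{8 \left(- 327 i + 13 \sqrt{2}\right)}{\sqrt{2} + 6 i} \approx -407.58 - 120.58 i$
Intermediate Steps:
$l{\left(q,B \right)} = \frac{4}{-6 + \sqrt{3 + B}}$ ($l{\left(q,B \right)} = \frac{4}{-6 + \sqrt{\left(6 - 3\right) + B}} = \frac{4}{-6 + \sqrt{3 + B}}$)
$104 + 45 \cdot 18 l{\left(-2,x \right)} = 104 + 45 \cdot 18 \frac{4}{-6 + \sqrt{3 - 5}} = 104 + 45 \cdot 18 \frac{4}{-6 + \sqrt{-2}} = 104 + 45 \cdot 18 \frac{4}{-6 + i \sqrt{2}} = 104 + 45 \frac{72}{-6 + i \sqrt{2}} = 104 + \frac{3240}{-6 + i \sqrt{2}}$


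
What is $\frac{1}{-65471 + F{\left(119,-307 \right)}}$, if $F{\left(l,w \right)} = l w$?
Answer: $- \frac{1}{102004} \approx -9.8035 \cdot 10^{-6}$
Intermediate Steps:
$\frac{1}{-65471 + F{\left(119,-307 \right)}} = \frac{1}{-65471 + 119 \left(-307\right)} = \frac{1}{-65471 - 36533} = \frac{1}{-102004} = - \frac{1}{102004}$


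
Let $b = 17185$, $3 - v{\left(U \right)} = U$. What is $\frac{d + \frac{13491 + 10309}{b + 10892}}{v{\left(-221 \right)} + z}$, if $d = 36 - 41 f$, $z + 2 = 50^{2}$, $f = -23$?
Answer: $\frac{3930169}{10917942} \approx 0.35997$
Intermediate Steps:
$v{\left(U \right)} = 3 - U$
$z = 2498$ ($z = -2 + 50^{2} = -2 + 2500 = 2498$)
$d = 979$ ($d = 36 - -943 = 36 + 943 = 979$)
$\frac{d + \frac{13491 + 10309}{b + 10892}}{v{\left(-221 \right)} + z} = \frac{979 + \frac{13491 + 10309}{17185 + 10892}}{\left(3 - -221\right) + 2498} = \frac{979 + \frac{23800}{28077}}{\left(3 + 221\right) + 2498} = \frac{979 + 23800 \cdot \frac{1}{28077}}{224 + 2498} = \frac{979 + \frac{3400}{4011}}{2722} = \frac{3930169}{4011} \cdot \frac{1}{2722} = \frac{3930169}{10917942}$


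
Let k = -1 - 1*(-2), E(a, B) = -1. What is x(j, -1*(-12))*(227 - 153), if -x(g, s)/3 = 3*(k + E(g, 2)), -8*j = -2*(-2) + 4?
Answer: 0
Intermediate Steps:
k = 1 (k = -1 + 2 = 1)
j = -1 (j = -(-2*(-2) + 4)/8 = -(4 + 4)/8 = -1/8*8 = -1)
x(g, s) = 0 (x(g, s) = -9*(1 - 1) = -9*0 = -3*0 = 0)
x(j, -1*(-12))*(227 - 153) = 0*(227 - 153) = 0*74 = 0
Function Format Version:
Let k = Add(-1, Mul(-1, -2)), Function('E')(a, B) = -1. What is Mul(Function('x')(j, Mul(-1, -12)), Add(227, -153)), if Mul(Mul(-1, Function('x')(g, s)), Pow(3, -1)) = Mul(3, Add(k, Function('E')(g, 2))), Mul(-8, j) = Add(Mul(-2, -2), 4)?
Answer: 0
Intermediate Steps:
k = 1 (k = Add(-1, 2) = 1)
j = -1 (j = Mul(Rational(-1, 8), Add(Mul(-2, -2), 4)) = Mul(Rational(-1, 8), Add(4, 4)) = Mul(Rational(-1, 8), 8) = -1)
Function('x')(g, s) = 0 (Function('x')(g, s) = Mul(-3, Mul(3, Add(1, -1))) = Mul(-3, Mul(3, 0)) = Mul(-3, 0) = 0)
Mul(Function('x')(j, Mul(-1, -12)), Add(227, -153)) = Mul(0, Add(227, -153)) = Mul(0, 74) = 0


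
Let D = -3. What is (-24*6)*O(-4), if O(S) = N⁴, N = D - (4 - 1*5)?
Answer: -2304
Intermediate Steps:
N = -2 (N = -3 - (4 - 1*5) = -3 - (4 - 5) = -3 - 1*(-1) = -3 + 1 = -2)
O(S) = 16 (O(S) = (-2)⁴ = 16)
(-24*6)*O(-4) = -24*6*16 = -144*16 = -2304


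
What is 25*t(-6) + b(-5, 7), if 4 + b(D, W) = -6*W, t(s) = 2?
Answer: 4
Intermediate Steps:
b(D, W) = -4 - 6*W
25*t(-6) + b(-5, 7) = 25*2 + (-4 - 6*7) = 50 + (-4 - 42) = 50 - 46 = 4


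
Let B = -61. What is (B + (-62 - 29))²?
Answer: 23104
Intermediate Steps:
(B + (-62 - 29))² = (-61 + (-62 - 29))² = (-61 - 91)² = (-152)² = 23104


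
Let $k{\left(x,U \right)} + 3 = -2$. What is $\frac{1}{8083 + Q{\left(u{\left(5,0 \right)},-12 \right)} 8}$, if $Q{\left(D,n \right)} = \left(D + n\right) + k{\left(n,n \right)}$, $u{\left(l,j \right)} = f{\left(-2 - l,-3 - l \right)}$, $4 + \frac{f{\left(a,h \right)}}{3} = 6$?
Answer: $\frac{1}{7995} \approx 0.00012508$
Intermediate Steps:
$k{\left(x,U \right)} = -5$ ($k{\left(x,U \right)} = -3 - 2 = -5$)
$f{\left(a,h \right)} = 6$ ($f{\left(a,h \right)} = -12 + 3 \cdot 6 = -12 + 18 = 6$)
$u{\left(l,j \right)} = 6$
$Q{\left(D,n \right)} = -5 + D + n$ ($Q{\left(D,n \right)} = \left(D + n\right) - 5 = -5 + D + n$)
$\frac{1}{8083 + Q{\left(u{\left(5,0 \right)},-12 \right)} 8} = \frac{1}{8083 + \left(-5 + 6 - 12\right) 8} = \frac{1}{8083 - 88} = \frac{1}{7995}$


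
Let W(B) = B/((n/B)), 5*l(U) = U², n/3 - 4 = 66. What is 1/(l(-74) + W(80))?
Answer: 105/118196 ≈ 0.00088836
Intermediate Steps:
n = 210 (n = 12 + 3*66 = 12 + 198 = 210)
l(U) = U²/5
W(B) = B²/210 (W(B) = B/((210/B)) = B*(B/210) = B²/210)
1/(l(-74) + W(80)) = 1/((⅕)*(-74)² + (1/210)*80²) = 1/((⅕)*5476 + (1/210)*6400) = 1/(5476/5 + 640/21) = 1/(118196/105) = 105/118196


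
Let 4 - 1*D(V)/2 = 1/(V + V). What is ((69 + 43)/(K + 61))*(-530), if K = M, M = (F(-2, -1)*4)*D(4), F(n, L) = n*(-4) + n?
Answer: -59360/247 ≈ -240.32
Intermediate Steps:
F(n, L) = -3*n (F(n, L) = -4*n + n = -3*n)
D(V) = 8 - 1/V (D(V) = 8 - 2/(V + V) = 8 - 2*1/(2*V) = 8 - 1/V)
M = 186 (M = (-3*(-2)*4)*(8 - 1/4) = (6*4)*(8 - 1*1/4) = 24*(8 - 1/4) = 24*(31/4) = 186)
K = 186
((69 + 43)/(K + 61))*(-530) = ((69 + 43)/(186 + 61))*(-530) = (112/247)*(-530) = -59360/247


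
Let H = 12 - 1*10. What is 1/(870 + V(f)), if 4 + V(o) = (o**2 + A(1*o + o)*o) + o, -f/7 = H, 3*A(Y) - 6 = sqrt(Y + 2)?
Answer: 2295/2342174 + 21*I*sqrt(26)/4684348 ≈ 0.00097986 + 2.2859e-5*I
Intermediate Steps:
A(Y) = 2 + sqrt(2 + Y)/3 (A(Y) = 2 + sqrt(Y + 2)/3 = 2 + sqrt(2 + Y)/3)
H = 2 (H = 12 - 10 = 2)
f = -14 (f = -7*2 = -14)
V(o) = -4 + o + o**2 + o*(2 + sqrt(2 + 2*o)/3) (V(o) = -4 + ((o**2 + (2 + sqrt(2 + (1*o + o))/3)*o) + o) = -4 + ((o**2 + (2 + sqrt(2 + (o + o))/3)*o) + o) = -4 + ((o**2 + (2 + sqrt(2 + 2*o)/3)*o) + o) = -4 + ((o**2 + o*(2 + sqrt(2 + 2*o)/3)) + o) = -4 + (o + o**2 + o*(2 + sqrt(2 + 2*o)/3)) = -4 + o + o**2 + o*(2 + sqrt(2 + 2*o)/3))
1/(870 + V(f)) = 1/(870 + (-4 + (-14)**2 + 3*(-14) + (1/3)*(-14)*sqrt(2 + 2*(-14)))) = 1/(870 + (-4 + 196 - 42 + (1/3)*(-14)*sqrt(2 - 28))) = 1/(870 + (-4 + 196 - 42 + (1/3)*(-14)*sqrt(-26))) = 1/(870 + (-4 + 196 - 42 + (1/3)*(-14)*(I*sqrt(26)))) = 1/(870 + (-4 + 196 - 42 - 14*I*sqrt(26)/3)) = 1/(870 + (150 - 14*I*sqrt(26)/3)) = 1/(1020 - 14*I*sqrt(26)/3)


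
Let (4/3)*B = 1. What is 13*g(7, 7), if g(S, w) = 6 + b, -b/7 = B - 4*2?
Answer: 2951/4 ≈ 737.75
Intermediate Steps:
B = 3/4 (B = (3/4)*1 = 3/4 ≈ 0.75000)
b = 203/4 (b = -7*(3/4 - 4*2) = -7*(3/4 - 8) = -7*(-29/4) = 203/4 ≈ 50.750)
g(S, w) = 227/4 (g(S, w) = 6 + 203/4 = 227/4)
13*g(7, 7) = 13*(227/4) = 2951/4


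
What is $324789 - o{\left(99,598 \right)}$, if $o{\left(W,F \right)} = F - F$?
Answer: $324789$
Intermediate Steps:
$o{\left(W,F \right)} = 0$
$324789 - o{\left(99,598 \right)} = 324789 - 0 = 324789 + 0 = 324789$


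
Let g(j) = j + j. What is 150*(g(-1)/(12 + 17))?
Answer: -300/29 ≈ -10.345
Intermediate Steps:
g(j) = 2*j
150*(g(-1)/(12 + 17)) = 150*((2*(-1))/(12 + 17)) = 150*(-2/29) = -300/29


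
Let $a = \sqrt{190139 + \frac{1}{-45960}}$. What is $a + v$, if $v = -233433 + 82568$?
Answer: $-150865 + \frac{\sqrt{100408679164110}}{22980} \approx -1.5043 \cdot 10^{5}$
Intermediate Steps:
$v = -150865$
$a = \frac{\sqrt{100408679164110}}{22980}$ ($a = \sqrt{190139 - \frac{1}{45960}} = \sqrt{\frac{8738788439}{45960}} = \frac{\sqrt{100408679164110}}{22980} \approx 436.05$)
$a + v = \frac{\sqrt{100408679164110}}{22980} - 150865 = -150865 + \frac{\sqrt{100408679164110}}{22980}$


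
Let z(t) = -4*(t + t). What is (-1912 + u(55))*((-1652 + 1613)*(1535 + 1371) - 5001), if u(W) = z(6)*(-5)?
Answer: 197856120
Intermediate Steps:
z(t) = -8*t
u(W) = 240 (u(W) = -8*6*(-5) = -48*(-5) = 240)
(-1912 + u(55))*((-1652 + 1613)*(1535 + 1371) - 5001) = (-1912 + 240)*((-1652 + 1613)*(1535 + 1371) - 5001) = -1672*(-39*2906 - 5001) = -1672*(-113334 - 5001) = -1672*(-118335) = 197856120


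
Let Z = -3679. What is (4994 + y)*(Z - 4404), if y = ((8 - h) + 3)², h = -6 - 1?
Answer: -42985394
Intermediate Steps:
h = -7
y = 324 (y = ((8 - 1*(-7)) + 3)² = ((8 + 7) + 3)² = (15 + 3)² = 18² = 324)
(4994 + y)*(Z - 4404) = (4994 + 324)*(-3679 - 4404) = 5318*(-8083) = -42985394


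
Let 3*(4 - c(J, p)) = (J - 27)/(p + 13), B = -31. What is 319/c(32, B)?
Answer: 17226/221 ≈ 77.946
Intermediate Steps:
c(J, p) = 4 - (-27 + J)/(3*(13 + p)) (c(J, p) = 4 - (J - 27)/(3*(p + 13)) = 4 - (-27 + J)/(3*(13 + p)))
319/c(32, B) = 319/(((183 - 1*32 + 12*(-31))/(3*(13 - 31)))) = 319/(((⅓)*(183 - 32 - 372)/(-18))) = 319/(((⅓)*(-1/18)*(-221))) = 319/(221/54) = 319*(54/221) = 17226/221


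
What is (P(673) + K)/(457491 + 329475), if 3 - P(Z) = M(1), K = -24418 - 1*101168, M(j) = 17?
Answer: -62800/393483 ≈ -0.15960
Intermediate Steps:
K = -125586 (K = -24418 - 101168 = -125586)
P(Z) = -14 (P(Z) = 3 - 1*17 = 3 - 17 = -14)
(P(673) + K)/(457491 + 329475) = (-14 - 125586)/(457491 + 329475) = -125600/786966 = -125600*1/786966 = -62800/393483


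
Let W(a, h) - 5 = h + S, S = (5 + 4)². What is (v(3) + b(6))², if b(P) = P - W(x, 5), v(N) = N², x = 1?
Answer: 5776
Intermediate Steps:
S = 81 (S = 9² = 81)
W(a, h) = 86 + h (W(a, h) = 5 + (h + 81) = 5 + (81 + h) = 86 + h)
b(P) = -91 + P (b(P) = P - (86 + 5) = P - 1*91 = P - 91 = -91 + P)
(v(3) + b(6))² = (3² + (-91 + 6))² = (9 - 85)² = (-76)² = 5776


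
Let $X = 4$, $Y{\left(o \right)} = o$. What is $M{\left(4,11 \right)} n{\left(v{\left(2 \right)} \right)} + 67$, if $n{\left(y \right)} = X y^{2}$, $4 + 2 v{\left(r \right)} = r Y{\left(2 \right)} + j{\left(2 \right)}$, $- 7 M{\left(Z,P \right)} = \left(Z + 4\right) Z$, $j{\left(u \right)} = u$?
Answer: $\frac{341}{7} \approx 48.714$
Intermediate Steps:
$M{\left(Z,P \right)} = - \frac{Z \left(4 + Z\right)}{7}$ ($M{\left(Z,P \right)} = - \frac{\left(Z + 4\right) Z}{7} = - \frac{\left(4 + Z\right) Z}{7} = - \frac{Z \left(4 + Z\right)}{7}$)
$v{\left(r \right)} = -1 + r$ ($v{\left(r \right)} = -2 + \frac{r 2 + 2}{2} = -2 + \frac{2 r + 2}{2} = -2 + \frac{2 + 2 r}{2} = -2 + \left(1 + r\right) = -1 + r$)
$n{\left(y \right)} = 4 y^{2}$
$M{\left(4,11 \right)} n{\left(v{\left(2 \right)} \right)} + 67 = \left(- \frac{1}{7}\right) 4 \left(4 + 4\right) 4 \left(-1 + 2\right)^{2} + 67 = \left(- \frac{1}{7}\right) 4 \cdot 8 \cdot 4 \cdot 1^{2} + 67 = - \frac{32 \cdot 4 \cdot 1}{7} + 67 = \left(- \frac{32}{7}\right) 4 + 67 = - \frac{128}{7} + 67 = \frac{341}{7}$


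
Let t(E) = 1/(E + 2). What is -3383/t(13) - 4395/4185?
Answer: -14158148/279 ≈ -50746.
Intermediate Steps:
t(E) = 1/(2 + E)
-3383/t(13) - 4395/4185 = -3383/(1/(2 + 13)) - 4395/4185 = -3383/(1/15) - 4395*1/4185 = -3383/1/15 - 293/279 = -3383*15 - 293/279 = -50745 - 293/279 = -14158148/279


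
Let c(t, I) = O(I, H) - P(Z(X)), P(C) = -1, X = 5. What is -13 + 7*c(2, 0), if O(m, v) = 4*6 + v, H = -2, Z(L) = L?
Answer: 148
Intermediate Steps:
O(m, v) = 24 + v
c(t, I) = 23 (c(t, I) = (24 - 2) - 1*(-1) = 22 + 1 = 23)
-13 + 7*c(2, 0) = -13 + 7*23 = -13 + 161 = 148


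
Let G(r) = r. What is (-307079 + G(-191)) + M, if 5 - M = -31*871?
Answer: -280264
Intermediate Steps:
M = 27006 (M = 5 - (-31)*871 = 5 - 1*(-27001) = 5 + 27001 = 27006)
(-307079 + G(-191)) + M = (-307079 - 191) + 27006 = -307270 + 27006 = -280264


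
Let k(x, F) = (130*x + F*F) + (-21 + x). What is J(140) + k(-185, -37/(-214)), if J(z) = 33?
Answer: -1109315139/45796 ≈ -24223.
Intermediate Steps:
k(x, F) = -21 + F**2 + 131*x (k(x, F) = (130*x + F**2) + (-21 + x) = (F**2 + 130*x) + (-21 + x) = -21 + F**2 + 131*x)
J(140) + k(-185, -37/(-214)) = 33 + (-21 + (-37/(-214))**2 + 131*(-185)) = 33 + (-21 + (-37*(-1/214))**2 - 24235) = 33 + (-21 + (37/214)**2 - 24235) = 33 + (-21 + 1369/45796 - 24235) = 33 - 1110826407/45796 = -1109315139/45796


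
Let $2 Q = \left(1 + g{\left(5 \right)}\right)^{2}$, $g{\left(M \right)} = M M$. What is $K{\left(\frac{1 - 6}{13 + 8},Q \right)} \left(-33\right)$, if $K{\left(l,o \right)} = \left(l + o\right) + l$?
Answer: $- \frac{77968}{7} \approx -11138.0$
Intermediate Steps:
$g{\left(M \right)} = M^{2}$
$Q = 338$ ($Q = \frac{\left(1 + 5^{2}\right)^{2}}{2} = \frac{\left(1 + 25\right)^{2}}{2} = \frac{26^{2}}{2} = \frac{1}{2} \cdot 676 = 338$)
$K{\left(l,o \right)} = o + 2 l$
$K{\left(\frac{1 - 6}{13 + 8},Q \right)} \left(-33\right) = \left(338 + 2 \frac{1 - 6}{13 + 8}\right) \left(-33\right) = \left(338 + 2 \left(- \frac{5}{21}\right)\right) \left(-33\right) = \left(338 - \frac{10}{21}\right) \left(-33\right) = \frac{7088}{21} \left(-33\right) = - \frac{77968}{7}$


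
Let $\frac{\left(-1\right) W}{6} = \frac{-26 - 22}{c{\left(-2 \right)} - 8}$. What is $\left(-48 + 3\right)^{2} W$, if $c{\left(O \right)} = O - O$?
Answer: $-72900$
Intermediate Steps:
$c{\left(O \right)} = 0$
$W = -36$ ($W = - 6 \frac{-26 - 22}{0 - 8} = - 6 \left(- \frac{48}{-8}\right) = - 6 \left(\left(-48\right) \left(- \frac{1}{8}\right)\right) = \left(-6\right) 6 = -36$)
$\left(-48 + 3\right)^{2} W = \left(-48 + 3\right)^{2} \left(-36\right) = \left(-45\right)^{2} \left(-36\right) = 2025 \left(-36\right) = -72900$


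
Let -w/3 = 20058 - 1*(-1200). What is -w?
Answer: 63774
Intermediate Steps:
w = -63774 (w = -3*(20058 - 1*(-1200)) = -3*(20058 + 1200) = -3*21258 = -63774)
-w = -1*(-63774) = 63774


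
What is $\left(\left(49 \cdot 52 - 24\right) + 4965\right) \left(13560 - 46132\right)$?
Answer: $-243931708$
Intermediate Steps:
$\left(\left(49 \cdot 52 - 24\right) + 4965\right) \left(13560 - 46132\right) = \left(\left(2548 - 24\right) + 4965\right) \left(-32572\right) = \left(2524 + 4965\right) \left(-32572\right) = 7489 \left(-32572\right) = -243931708$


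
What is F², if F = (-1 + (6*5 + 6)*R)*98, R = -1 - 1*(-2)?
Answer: 11764900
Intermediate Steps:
R = 1 (R = -1 + 2 = 1)
F = 3430 (F = (-1 + (6*5 + 6)*1)*98 = (-1 + (30 + 6)*1)*98 = (-1 + 36*1)*98 = (-1 + 36)*98 = 35*98 = 3430)
F² = 3430² = 11764900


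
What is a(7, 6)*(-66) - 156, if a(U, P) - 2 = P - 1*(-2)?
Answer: -816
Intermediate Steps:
a(U, P) = 4 + P (a(U, P) = 2 + (P - 1*(-2)) = 2 + (P + 2) = 2 + (2 + P) = 4 + P)
a(7, 6)*(-66) - 156 = (4 + 6)*(-66) - 156 = 10*(-66) - 156 = -660 - 156 = -816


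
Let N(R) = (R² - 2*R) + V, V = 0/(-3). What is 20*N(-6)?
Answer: 960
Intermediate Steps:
V = 0 (V = 0*(-⅓) = 0)
N(R) = R² - 2*R (N(R) = (R² - 2*R) + 0 = R² - 2*R)
20*N(-6) = 20*(-6*(-2 - 6)) = 20*(-6*(-8)) = 20*48 = 960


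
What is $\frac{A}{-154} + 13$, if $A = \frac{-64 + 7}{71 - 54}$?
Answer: $\frac{34091}{2618} \approx 13.022$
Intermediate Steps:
$A = - \frac{57}{17}$ ($A = - \frac{57}{71 - 54} = - \frac{57}{17} \approx -3.3529$)
$\frac{A}{-154} + 13 = - \frac{57}{17 \left(-154\right)} + 13 = \left(- \frac{57}{17}\right) \left(- \frac{1}{154}\right) + 13 = \frac{57}{2618} + 13 = \frac{34091}{2618}$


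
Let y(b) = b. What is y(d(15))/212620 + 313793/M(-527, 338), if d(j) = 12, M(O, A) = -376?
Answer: -16679665787/19986280 ≈ -834.56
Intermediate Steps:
y(d(15))/212620 + 313793/M(-527, 338) = 12/212620 + 313793/(-376) = 12*(1/212620) + 313793*(-1/376) = 3/53155 - 313793/376 = -16679665787/19986280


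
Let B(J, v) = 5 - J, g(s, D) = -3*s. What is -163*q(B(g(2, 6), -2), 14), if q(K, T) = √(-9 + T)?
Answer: -163*√5 ≈ -364.48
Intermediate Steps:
-163*q(B(g(2, 6), -2), 14) = -163*√(-9 + 14) = -163*√5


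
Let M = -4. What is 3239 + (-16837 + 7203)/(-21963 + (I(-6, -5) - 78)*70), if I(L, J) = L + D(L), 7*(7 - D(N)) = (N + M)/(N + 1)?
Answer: 88670781/27373 ≈ 3239.4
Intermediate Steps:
D(N) = 7 - (-4 + N)/(7*(1 + N)) (D(N) = 7 - (N - 4)/(7*(N + 1)) = 7 - (-4 + N)/(7*(1 + N)))
I(L, J) = L + (53 + 48*L)/(7*(1 + L))
3239 + (-16837 + 7203)/(-21963 + (I(-6, -5) - 78)*70) = 3239 + (-16837 + 7203)/(-21963 + ((53 + 7*(-6)² + 55*(-6))/(7*(1 - 6)) - 78)*70) = 3239 - 9634/(-21963 + ((⅐)*(53 + 7*36 - 330)/(-5) - 78)*70) = 3239 - 9634/(-21963 + ((⅐)*(-⅕)*(53 + 252 - 330) - 78)*70) = 3239 - 9634/(-21963 + ((⅐)*(-⅕)*(-25) - 78)*70) = 3239 - 9634/(-21963 + (5/7 - 78)*70) = 3239 - 9634/(-21963 - 541/7*70) = 3239 - 9634/(-21963 - 5410) = 3239 - 9634/(-27373) = 3239 - 9634*(-1/27373) = 3239 + 9634/27373 = 88670781/27373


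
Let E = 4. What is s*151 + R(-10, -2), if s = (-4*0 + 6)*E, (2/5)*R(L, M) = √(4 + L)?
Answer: 3624 + 5*I*√6/2 ≈ 3624.0 + 6.1237*I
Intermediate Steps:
R(L, M) = 5*√(4 + L)/2
s = 24 (s = (-4*0 + 6)*4 = (0 + 6)*4 = 6*4 = 24)
s*151 + R(-10, -2) = 24*151 + 5*√(4 - 10)/2 = 3624 + 5*√(-6)/2 = 3624 + 5*(I*√6)/2 = 3624 + 5*I*√6/2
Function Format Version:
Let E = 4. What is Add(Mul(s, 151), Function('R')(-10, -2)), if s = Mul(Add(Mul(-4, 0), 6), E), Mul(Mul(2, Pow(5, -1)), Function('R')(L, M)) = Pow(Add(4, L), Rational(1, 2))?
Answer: Add(3624, Mul(Rational(5, 2), I, Pow(6, Rational(1, 2)))) ≈ Add(3624.0, Mul(6.1237, I))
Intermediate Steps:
Function('R')(L, M) = Mul(Rational(5, 2), Pow(Add(4, L), Rational(1, 2)))
s = 24 (s = Mul(Add(Mul(-4, 0), 6), 4) = Mul(Add(0, 6), 4) = Mul(6, 4) = 24)
Add(Mul(s, 151), Function('R')(-10, -2)) = Add(Mul(24, 151), Mul(Rational(5, 2), Pow(Add(4, -10), Rational(1, 2)))) = Add(3624, Mul(Rational(5, 2), Pow(-6, Rational(1, 2)))) = Add(3624, Mul(Rational(5, 2), Mul(I, Pow(6, Rational(1, 2))))) = Add(3624, Mul(Rational(5, 2), I, Pow(6, Rational(1, 2))))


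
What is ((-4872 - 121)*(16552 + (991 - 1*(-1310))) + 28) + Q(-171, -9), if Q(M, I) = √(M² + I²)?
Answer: -94133001 + 9*√362 ≈ -9.4133e+7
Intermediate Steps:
Q(M, I) = √(I² + M²)
((-4872 - 121)*(16552 + (991 - 1*(-1310))) + 28) + Q(-171, -9) = ((-4872 - 121)*(16552 + (991 - 1*(-1310))) + 28) + √((-9)² + (-171)²) = (-4993*(16552 + (991 + 1310)) + 28) + √(81 + 29241) = (-4993*(16552 + 2301) + 28) + √29322 = (-4993*18853 + 28) + 9*√362 = (-94133029 + 28) + 9*√362 = -94133001 + 9*√362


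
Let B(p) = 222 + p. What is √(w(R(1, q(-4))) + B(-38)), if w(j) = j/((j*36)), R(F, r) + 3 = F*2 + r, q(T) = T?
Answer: 5*√265/6 ≈ 13.566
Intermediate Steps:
R(F, r) = -3 + r + 2*F (R(F, r) = -3 + (F*2 + r) = -3 + (2*F + r) = -3 + (r + 2*F) = -3 + r + 2*F)
w(j) = 1/36 (w(j) = j/((36*j)) = j*(1/(36*j)) = 1/36)
√(w(R(1, q(-4))) + B(-38)) = √(1/36 + (222 - 38)) = √(1/36 + 184) = √(6625/36) = 5*√265/6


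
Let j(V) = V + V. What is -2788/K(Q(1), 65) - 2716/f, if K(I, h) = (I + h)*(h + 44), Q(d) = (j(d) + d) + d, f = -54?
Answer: 3379414/67689 ≈ 49.926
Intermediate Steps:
j(V) = 2*V
Q(d) = 4*d (Q(d) = (2*d + d) + d = 3*d + d = 4*d)
K(I, h) = (44 + h)*(I + h) (K(I, h) = (I + h)*(44 + h) = (44 + h)*(I + h))
-2788/K(Q(1), 65) - 2716/f = -2788/(65² + 44*(4*1) + 44*65 + (4*1)*65) - 2716/(-54) = -2788/(4225 + 44*4 + 2860 + 4*65) - 2716*(-1/54) = -2788/(4225 + 176 + 2860 + 260) + 1358/27 = -2788/7521 + 1358/27 = 3379414/67689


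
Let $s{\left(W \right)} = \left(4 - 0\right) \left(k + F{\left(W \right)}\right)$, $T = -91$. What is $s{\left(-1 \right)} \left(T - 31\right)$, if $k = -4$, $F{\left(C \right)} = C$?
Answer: $2440$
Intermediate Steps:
$s{\left(W \right)} = -16 + 4 W$ ($s{\left(W \right)} = \left(4 - 0\right) \left(-4 + W\right) = \left(4 + 0\right) \left(-4 + W\right) = 4 \left(-4 + W\right) = -16 + 4 W$)
$s{\left(-1 \right)} \left(T - 31\right) = \left(-16 + 4 \left(-1\right)\right) \left(-91 - 31\right) = \left(-16 - 4\right) \left(-122\right) = \left(-20\right) \left(-122\right) = 2440$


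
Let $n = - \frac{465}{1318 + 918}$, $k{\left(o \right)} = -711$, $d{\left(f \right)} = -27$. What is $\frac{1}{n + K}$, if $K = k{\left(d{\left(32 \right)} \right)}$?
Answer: $- \frac{2236}{1590261} \approx -0.0014061$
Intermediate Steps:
$K = -711$
$n = - \frac{465}{2236} \approx -0.20796$
$\frac{1}{n + K} = \frac{1}{- \frac{465}{2236} - 711} = \frac{1}{- \frac{1590261}{2236}} = - \frac{2236}{1590261}$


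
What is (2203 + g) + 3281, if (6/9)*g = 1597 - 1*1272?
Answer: 11943/2 ≈ 5971.5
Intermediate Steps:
g = 975/2 (g = 3*(1597 - 1*1272)/2 = 3*(1597 - 1272)/2 = (3/2)*325 = 975/2 ≈ 487.50)
(2203 + g) + 3281 = (2203 + 975/2) + 3281 = 5381/2 + 3281 = 11943/2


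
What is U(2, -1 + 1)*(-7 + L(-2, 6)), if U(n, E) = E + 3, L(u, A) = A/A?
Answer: -18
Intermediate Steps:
L(u, A) = 1
U(n, E) = 3 + E
U(2, -1 + 1)*(-7 + L(-2, 6)) = (3 + (-1 + 1))*(-7 + 1) = (3 + 0)*(-6) = 3*(-6) = -18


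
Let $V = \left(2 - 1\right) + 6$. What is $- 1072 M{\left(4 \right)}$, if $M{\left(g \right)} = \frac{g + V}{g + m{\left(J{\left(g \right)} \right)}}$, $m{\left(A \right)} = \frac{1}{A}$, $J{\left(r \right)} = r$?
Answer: $- \frac{47168}{17} \approx -2774.6$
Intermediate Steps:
$V = 7$ ($V = 1 + 6 = 7$)
$M{\left(g \right)} = \frac{7 + g}{g + \frac{1}{g}}$ ($M{\left(g \right)} = \frac{g + 7}{g + \frac{1}{g}} = \frac{7 + g}{g + \frac{1}{g}}$)
$- 1072 M{\left(4 \right)} = - 1072 \frac{4 \left(7 + 4\right)}{1 + 4^{2}} = - 1072 \cdot 4 \frac{1}{1 + 16} \cdot 11 = - 1072 \cdot 4 \cdot \frac{1}{17} \cdot 11 = \left(-1072\right) \frac{44}{17} = - \frac{47168}{17}$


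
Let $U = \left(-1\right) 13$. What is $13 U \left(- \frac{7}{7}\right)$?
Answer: $169$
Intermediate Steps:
$U = -13$
$13 U \left(- \frac{7}{7}\right) = 13 \left(-13\right) \left(- \frac{7}{7}\right) = - 169 \left(\left(-7\right) \frac{1}{7}\right) = \left(-169\right) \left(-1\right) = 169$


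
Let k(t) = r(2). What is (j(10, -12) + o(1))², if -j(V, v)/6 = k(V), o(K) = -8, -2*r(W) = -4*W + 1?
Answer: 841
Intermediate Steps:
r(W) = -½ + 2*W (r(W) = -(-4*W + 1)/2 = -(1 - 4*W)/2 = -½ + 2*W)
k(t) = 7/2 (k(t) = -½ + 2*2 = -½ + 4 = 7/2)
j(V, v) = -21 (j(V, v) = -6*7/2 = -21)
(j(10, -12) + o(1))² = (-21 - 8)² = (-29)² = 841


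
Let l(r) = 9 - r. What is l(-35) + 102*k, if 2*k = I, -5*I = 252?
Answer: -12632/5 ≈ -2526.4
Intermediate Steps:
I = -252/5 (I = -1/5*252 = -252/5 ≈ -50.400)
k = -126/5 (k = (1/2)*(-252/5) = -126/5 ≈ -25.200)
l(-35) + 102*k = (9 - 1*(-35)) + 102*(-126/5) = (9 + 35) - 12852/5 = 44 - 12852/5 = -12632/5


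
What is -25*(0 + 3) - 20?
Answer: -95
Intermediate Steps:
-25*(0 + 3) - 20 = -25*3 - 20 = -75 - 20 = -95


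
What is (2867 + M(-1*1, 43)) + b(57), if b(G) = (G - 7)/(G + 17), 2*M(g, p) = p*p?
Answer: 280621/74 ≈ 3792.2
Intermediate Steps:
M(g, p) = p**2/2 (M(g, p) = (p*p)/2 = p**2/2)
b(G) = (-7 + G)/(17 + G)
(2867 + M(-1*1, 43)) + b(57) = (2867 + (1/2)*43**2) + (-7 + 57)/(17 + 57) = (2867 + (1/2)*1849) + 50/74 = (2867 + 1849/2) + (1/74)*50 = 7583/2 + 25/37 = 280621/74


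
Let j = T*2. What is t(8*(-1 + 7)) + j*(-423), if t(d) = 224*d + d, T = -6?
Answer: 15876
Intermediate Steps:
j = -12 (j = -6*2 = -12)
t(d) = 225*d
t(8*(-1 + 7)) + j*(-423) = 225*(8*(-1 + 7)) - 12*(-423) = 225*(8*6) + 5076 = 225*48 + 5076 = 10800 + 5076 = 15876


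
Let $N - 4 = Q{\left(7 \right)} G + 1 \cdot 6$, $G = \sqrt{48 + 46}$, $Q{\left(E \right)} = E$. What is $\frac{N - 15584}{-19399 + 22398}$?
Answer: $- \frac{15574}{2999} + \frac{7 \sqrt{94}}{2999} \approx -5.1704$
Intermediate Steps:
$G = \sqrt{94} \approx 9.6954$
$N = 10 + 7 \sqrt{94}$ ($N = 4 + \left(7 \sqrt{94} + 1 \cdot 6\right) = 4 + \left(7 \sqrt{94} + 6\right) = 4 + \left(6 + 7 \sqrt{94}\right) = 10 + 7 \sqrt{94} \approx 77.868$)
$\frac{N - 15584}{-19399 + 22398} = \frac{\left(10 + 7 \sqrt{94}\right) - 15584}{-19399 + 22398} = \frac{-15574 + 7 \sqrt{94}}{2999} = \left(-15574 + 7 \sqrt{94}\right) \frac{1}{2999} = - \frac{15574}{2999} + \frac{7 \sqrt{94}}{2999}$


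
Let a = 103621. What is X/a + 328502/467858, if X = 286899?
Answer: 84133849042/24239956909 ≈ 3.4709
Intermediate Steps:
X/a + 328502/467858 = 286899/103621 + 328502/467858 = 286899*(1/103621) + 328502*(1/467858) = 286899/103621 + 164251/233929 = 84133849042/24239956909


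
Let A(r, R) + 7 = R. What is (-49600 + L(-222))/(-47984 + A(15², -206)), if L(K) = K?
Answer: 49822/48197 ≈ 1.0337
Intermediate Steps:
A(r, R) = -7 + R
(-49600 + L(-222))/(-47984 + A(15², -206)) = (-49600 - 222)/(-47984 + (-7 - 206)) = -49822/(-47984 - 213) = -49822/(-48197) = -49822*(-1/48197) = 49822/48197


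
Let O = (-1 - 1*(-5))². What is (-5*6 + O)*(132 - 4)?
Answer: -1792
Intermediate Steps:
O = 16 (O = (-1 + 5)² = 4² = 16)
(-5*6 + O)*(132 - 4) = (-5*6 + 16)*(132 - 4) = (-30 + 16)*128 = -14*128 = -1792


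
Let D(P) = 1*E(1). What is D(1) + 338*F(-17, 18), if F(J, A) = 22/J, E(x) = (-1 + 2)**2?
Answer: -7419/17 ≈ -436.41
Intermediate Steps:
E(x) = 1 (E(x) = 1**2 = 1)
D(P) = 1 (D(P) = 1*1 = 1)
D(1) + 338*F(-17, 18) = 1 + 338*(22/(-17)) = 1 + 338*(22*(-1/17)) = 1 + 338*(-22/17) = 1 - 7436/17 = -7419/17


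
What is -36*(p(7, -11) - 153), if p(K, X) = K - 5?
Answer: 5436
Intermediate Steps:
p(K, X) = -5 + K
-36*(p(7, -11) - 153) = -36*((-5 + 7) - 153) = -36*(2 - 153) = -36*(-151) = 5436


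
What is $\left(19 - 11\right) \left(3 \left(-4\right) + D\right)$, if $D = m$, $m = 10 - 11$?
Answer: $-104$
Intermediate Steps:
$m = -1$ ($m = 10 - 11 = -1$)
$D = -1$
$\left(19 - 11\right) \left(3 \left(-4\right) + D\right) = \left(19 - 11\right) \left(3 \left(-4\right) - 1\right) = 8 \left(-12 - 1\right) = 8 \left(-13\right) = -104$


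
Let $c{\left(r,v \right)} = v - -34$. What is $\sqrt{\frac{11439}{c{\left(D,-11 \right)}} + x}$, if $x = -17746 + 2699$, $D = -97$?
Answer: $\frac{i \sqrt{7696766}}{23} \approx 120.62 i$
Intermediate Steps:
$c{\left(r,v \right)} = 34 + v$ ($c{\left(r,v \right)} = v + 34 = 34 + v$)
$x = -15047$
$\sqrt{\frac{11439}{c{\left(D,-11 \right)}} + x} = \sqrt{\frac{11439}{34 - 11} - 15047} = \sqrt{\frac{11439}{23} - 15047} = \sqrt{- \frac{334642}{23}} = \frac{i \sqrt{7696766}}{23}$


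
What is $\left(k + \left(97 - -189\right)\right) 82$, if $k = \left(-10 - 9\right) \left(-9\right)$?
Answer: $37474$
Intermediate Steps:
$k = 171$ ($k = \left(-19\right) \left(-9\right) = 171$)
$\left(k + \left(97 - -189\right)\right) 82 = \left(171 + \left(97 - -189\right)\right) 82 = \left(171 + \left(97 + 189\right)\right) 82 = \left(171 + 286\right) 82 = 457 \cdot 82 = 37474$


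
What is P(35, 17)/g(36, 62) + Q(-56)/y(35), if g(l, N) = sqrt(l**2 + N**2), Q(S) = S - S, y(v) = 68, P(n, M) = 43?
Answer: 43*sqrt(1285)/2570 ≈ 0.59977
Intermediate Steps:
Q(S) = 0
g(l, N) = sqrt(N**2 + l**2)
P(35, 17)/g(36, 62) + Q(-56)/y(35) = 43/(sqrt(62**2 + 36**2)) + 0/68 = 43/(sqrt(3844 + 1296)) + 0*(1/68) = 43/(sqrt(5140)) + 0 = 43/((2*sqrt(1285))) + 0 = 43*(sqrt(1285)/2570) + 0 = 43*sqrt(1285)/2570 + 0 = 43*sqrt(1285)/2570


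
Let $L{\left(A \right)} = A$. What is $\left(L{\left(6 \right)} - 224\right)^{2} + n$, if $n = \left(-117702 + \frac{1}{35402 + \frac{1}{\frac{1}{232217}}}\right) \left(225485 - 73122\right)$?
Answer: $- \frac{4799313838126575}{267619} \approx -1.7933 \cdot 10^{10}$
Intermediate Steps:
$n = - \frac{4799326556451931}{267619}$ ($n = \left(-117702 + \frac{1}{35402 + \frac{1}{\frac{1}{232217}}}\right) 152363 = \left(-117702 + \frac{1}{35402 + 232217}\right) 152363 = \left(-117702 + \frac{1}{267619}\right) 152363 = \left(- \frac{31499291537}{267619}\right) 152363 = - \frac{4799326556451931}{267619} \approx -1.7933 \cdot 10^{10}$)
$\left(L{\left(6 \right)} - 224\right)^{2} + n = \left(6 - 224\right)^{2} - \frac{4799326556451931}{267619} = \left(-218\right)^{2} - \frac{4799326556451931}{267619} = 47524 - \frac{4799326556451931}{267619} = - \frac{4799313838126575}{267619}$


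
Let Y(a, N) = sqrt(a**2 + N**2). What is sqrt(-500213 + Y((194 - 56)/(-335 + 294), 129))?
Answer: sqrt(-840858053 + 123*sqrt(3110285))/41 ≈ 707.17*I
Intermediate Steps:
Y(a, N) = sqrt(N**2 + a**2)
sqrt(-500213 + Y((194 - 56)/(-335 + 294), 129)) = sqrt(-500213 + sqrt(129**2 + ((194 - 56)/(-335 + 294))**2)) = sqrt(-500213 + sqrt(16641 + (138/(-41))**2)) = sqrt(-500213 + sqrt(16641 + (138*(-1/41))**2)) = sqrt(-500213 + sqrt(16641 + (-138/41)**2)) = sqrt(-500213 + sqrt(16641 + 19044/1681)) = sqrt(-500213 + sqrt(27992565/1681)) = sqrt(-500213 + 3*sqrt(3110285)/41)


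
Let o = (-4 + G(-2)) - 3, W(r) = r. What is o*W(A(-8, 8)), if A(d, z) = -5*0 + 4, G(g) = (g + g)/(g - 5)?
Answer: -180/7 ≈ -25.714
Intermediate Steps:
G(g) = 2*g/(-5 + g) (G(g) = (2*g)/(-5 + g) = 2*g/(-5 + g))
A(d, z) = 4 (A(d, z) = 0 + 4 = 4)
o = -45/7 (o = (-4 + 2*(-2)/(-5 - 2)) - 3 = (-4 + 2*(-2)/(-7)) - 3 = (-4 + 2*(-2)*(-1/7)) - 3 = (-4 + 4/7) - 3 = -24/7 - 3 = -45/7 ≈ -6.4286)
o*W(A(-8, 8)) = -45/7*4 = -180/7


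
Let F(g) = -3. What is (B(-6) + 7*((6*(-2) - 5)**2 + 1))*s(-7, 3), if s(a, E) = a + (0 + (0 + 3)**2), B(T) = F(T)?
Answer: 4054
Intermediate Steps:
B(T) = -3
s(a, E) = 9 + a (s(a, E) = a + (0 + 3**2) = a + (0 + 9) = a + 9 = 9 + a)
(B(-6) + 7*((6*(-2) - 5)**2 + 1))*s(-7, 3) = (-3 + 7*((6*(-2) - 5)**2 + 1))*(9 - 7) = (-3 + 7*((-12 - 5)**2 + 1))*2 = (-3 + 7*((-17)**2 + 1))*2 = (-3 + 7*(289 + 1))*2 = (-3 + 7*290)*2 = (-3 + 2030)*2 = 2027*2 = 4054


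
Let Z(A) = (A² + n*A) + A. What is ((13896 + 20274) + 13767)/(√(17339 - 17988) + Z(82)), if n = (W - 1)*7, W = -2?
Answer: 243711708/25847705 - 47937*I*√649/25847705 ≈ 9.4288 - 0.047247*I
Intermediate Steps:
n = -21 (n = (-2 - 1)*7 = -3*7 = -21)
Z(A) = A² - 20*A (Z(A) = (A² - 21*A) + A = A² - 20*A)
((13896 + 20274) + 13767)/(√(17339 - 17988) + Z(82)) = ((13896 + 20274) + 13767)/(√(17339 - 17988) + 82*(-20 + 82)) = (34170 + 13767)/(√(-649) + 82*62) = 47937/(I*√649 + 5084) = 47937/(5084 + I*√649)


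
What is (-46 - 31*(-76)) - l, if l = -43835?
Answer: 46145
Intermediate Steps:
(-46 - 31*(-76)) - l = (-46 - 31*(-76)) - 1*(-43835) = (-46 + 2356) + 43835 = 2310 + 43835 = 46145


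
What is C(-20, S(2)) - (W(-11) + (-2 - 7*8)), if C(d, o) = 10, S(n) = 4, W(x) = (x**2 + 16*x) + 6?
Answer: 117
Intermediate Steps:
W(x) = 6 + x**2 + 16*x
C(-20, S(2)) - (W(-11) + (-2 - 7*8)) = 10 - ((6 + (-11)**2 + 16*(-11)) + (-2 - 7*8)) = 10 - ((6 + 121 - 176) + (-2 - 56)) = 10 - (-49 - 58) = 10 - 1*(-107) = 10 + 107 = 117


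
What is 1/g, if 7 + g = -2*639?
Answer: -1/1285 ≈ -0.00077821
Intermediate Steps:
g = -1285 (g = -7 - 2*639 = -7 - 1278 = -1285)
1/g = 1/(-1285) = -1/1285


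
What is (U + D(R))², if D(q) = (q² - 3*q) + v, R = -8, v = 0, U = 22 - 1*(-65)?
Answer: 30625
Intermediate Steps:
U = 87 (U = 22 + 65 = 87)
D(q) = q² - 3*q (D(q) = (q² - 3*q) + 0 = q² - 3*q)
(U + D(R))² = (87 - 8*(-3 - 8))² = (87 - 8*(-11))² = (87 + 88)² = 175² = 30625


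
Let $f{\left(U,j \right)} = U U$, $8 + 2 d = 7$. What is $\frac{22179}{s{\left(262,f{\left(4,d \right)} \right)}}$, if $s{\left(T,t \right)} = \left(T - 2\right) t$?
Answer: $\frac{22179}{4160} \approx 5.3315$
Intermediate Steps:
$d = - \frac{1}{2}$ ($d = -4 + \frac{1}{2} \cdot 7 = -4 + \frac{7}{2} = - \frac{1}{2} \approx -0.5$)
$f{\left(U,j \right)} = U^{2}$
$s{\left(T,t \right)} = t \left(-2 + T\right)$ ($s{\left(T,t \right)} = \left(-2 + T\right) t = t \left(-2 + T\right)$)
$\frac{22179}{s{\left(262,f{\left(4,d \right)} \right)}} = \frac{22179}{4^{2} \left(-2 + 262\right)} = \frac{22179}{16 \cdot 260} = \frac{22179}{4160}$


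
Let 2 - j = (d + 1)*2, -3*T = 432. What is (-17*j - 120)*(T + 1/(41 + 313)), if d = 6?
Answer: -713650/59 ≈ -12096.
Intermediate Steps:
T = -144 (T = -1/3*432 = -144)
j = -12 (j = 2 - (6 + 1)*2 = 2 - 7*2 = 2 - 1*14 = 2 - 14 = -12)
(-17*j - 120)*(T + 1/(41 + 313)) = (-17*(-12) - 120)*(-144 + 1/(41 + 313)) = (204 - 120)*(-144 + 1/354) = 84*(-144 + 1/354) = 84*(-50975/354) = -713650/59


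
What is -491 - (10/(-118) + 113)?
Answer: -35631/59 ≈ -603.92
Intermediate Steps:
-491 - (10/(-118) + 113) = -491 - (10*(-1/118) + 113) = -491 - (-5/59 + 113) = -491 - 1*6662/59 = -491 - 6662/59 = -35631/59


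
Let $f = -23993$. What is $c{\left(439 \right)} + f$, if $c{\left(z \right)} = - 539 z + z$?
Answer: $-260175$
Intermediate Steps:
$c{\left(z \right)} = - 538 z$
$c{\left(439 \right)} + f = \left(-538\right) 439 - 23993 = -236182 - 23993 = -260175$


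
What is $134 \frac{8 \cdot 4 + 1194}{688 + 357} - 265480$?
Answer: $- \frac{277262316}{1045} \approx -2.6532 \cdot 10^{5}$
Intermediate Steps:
$134 \frac{8 \cdot 4 + 1194}{688 + 357} - 265480 = 134 \frac{32 + 1194}{1045} - 265480 = 134 \cdot 1226 \cdot \frac{1}{1045} - 265480 = 134 \cdot \frac{1226}{1045} - 265480 = \frac{164284}{1045} - 265480 = - \frac{277262316}{1045}$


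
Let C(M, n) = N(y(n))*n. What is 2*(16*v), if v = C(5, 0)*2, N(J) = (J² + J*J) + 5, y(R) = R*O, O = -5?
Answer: 0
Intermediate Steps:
y(R) = -5*R (y(R) = R*(-5) = -5*R)
N(J) = 5 + 2*J² (N(J) = (J² + J²) + 5 = 2*J² + 5 = 5 + 2*J²)
C(M, n) = n*(5 + 50*n²) (C(M, n) = (5 + 2*(-5*n)²)*n = (5 + 2*(25*n²))*n = (5 + 50*n²)*n = n*(5 + 50*n²))
v = 0 (v = (5*0 + 50*0³)*2 = (0 + 50*0)*2 = (0 + 0)*2 = 0*2 = 0)
2*(16*v) = 2*(16*0) = 2*0 = 0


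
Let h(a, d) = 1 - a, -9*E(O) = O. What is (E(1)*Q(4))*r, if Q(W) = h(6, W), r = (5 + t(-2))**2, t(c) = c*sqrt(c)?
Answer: 85/9 - 100*I*sqrt(2)/9 ≈ 9.4444 - 15.713*I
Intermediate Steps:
E(O) = -O/9
t(c) = c**(3/2)
r = (5 - 2*I*sqrt(2))**2 (r = (5 + (-2)**(3/2))**2 = (5 - 2*I*sqrt(2))**2 ≈ 17.0 - 28.284*I)
Q(W) = -5 (Q(W) = 1 - 1*6 = 1 - 6 = -5)
(E(1)*Q(4))*r = (-1/9*1*(-5))*(17 - 20*I*sqrt(2)) = (-1/9*(-5))*(17 - 20*I*sqrt(2)) = 5*(17 - 20*I*sqrt(2))/9 = 85/9 - 100*I*sqrt(2)/9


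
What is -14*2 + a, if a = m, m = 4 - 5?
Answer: -29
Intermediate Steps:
m = -1
a = -1
-14*2 + a = -14*2 - 1 = -28 - 1 = -29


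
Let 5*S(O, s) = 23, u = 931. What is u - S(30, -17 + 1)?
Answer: 4632/5 ≈ 926.40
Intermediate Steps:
S(O, s) = 23/5 (S(O, s) = (1/5)*23 = 23/5)
u - S(30, -17 + 1) = 931 - 1*23/5 = 931 - 23/5 = 4632/5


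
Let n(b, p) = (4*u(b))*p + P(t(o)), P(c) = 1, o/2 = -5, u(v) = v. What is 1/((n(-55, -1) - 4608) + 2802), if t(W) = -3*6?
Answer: -1/1585 ≈ -0.00063092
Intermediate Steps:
o = -10 (o = 2*(-5) = -10)
t(W) = -18
n(b, p) = 1 + 4*b*p (n(b, p) = (4*b)*p + 1 = 4*b*p + 1 = 1 + 4*b*p)
1/((n(-55, -1) - 4608) + 2802) = 1/(((1 + 4*(-55)*(-1)) - 4608) + 2802) = 1/(((1 + 220) - 4608) + 2802) = 1/((221 - 4608) + 2802) = 1/(-4387 + 2802) = 1/(-1585) = -1/1585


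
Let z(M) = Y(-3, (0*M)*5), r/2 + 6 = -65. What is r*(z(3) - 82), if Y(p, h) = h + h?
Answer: 11644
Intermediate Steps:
r = -142 (r = -12 + 2*(-65) = -12 - 130 = -142)
Y(p, h) = 2*h
z(M) = 0 (z(M) = 2*((0*M)*5) = 2*(0*5) = 2*0 = 0)
r*(z(3) - 82) = -142*(0 - 82) = -142*(-82) = 11644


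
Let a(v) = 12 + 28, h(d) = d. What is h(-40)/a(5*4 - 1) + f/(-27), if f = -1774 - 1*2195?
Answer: 146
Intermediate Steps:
f = -3969 (f = -1774 - 2195 = -3969)
a(v) = 40
h(-40)/a(5*4 - 1) + f/(-27) = -40/40 - 3969/(-27) = -40*1/40 - 3969*(-1/27) = -1 + 147 = 146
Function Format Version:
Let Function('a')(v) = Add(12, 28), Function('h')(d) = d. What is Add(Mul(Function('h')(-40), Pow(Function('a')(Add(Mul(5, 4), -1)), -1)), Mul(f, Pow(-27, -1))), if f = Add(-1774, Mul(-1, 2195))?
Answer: 146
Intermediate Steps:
f = -3969 (f = Add(-1774, -2195) = -3969)
Function('a')(v) = 40
Add(Mul(Function('h')(-40), Pow(Function('a')(Add(Mul(5, 4), -1)), -1)), Mul(f, Pow(-27, -1))) = Add(Mul(-40, Pow(40, -1)), Mul(-3969, Pow(-27, -1))) = Add(Mul(-40, Rational(1, 40)), Mul(-3969, Rational(-1, 27))) = Add(-1, 147) = 146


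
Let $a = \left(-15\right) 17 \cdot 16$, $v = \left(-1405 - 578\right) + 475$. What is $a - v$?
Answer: $-2572$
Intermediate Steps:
$v = -1508$ ($v = -1983 + 475 = -1508$)
$a = -4080$ ($a = \left(-255\right) 16 = -4080$)
$a - v = -4080 - -1508 = -4080 + 1508 = -2572$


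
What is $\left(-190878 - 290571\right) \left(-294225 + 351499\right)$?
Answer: $-27574510026$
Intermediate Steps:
$\left(-190878 - 290571\right) \left(-294225 + 351499\right) = \left(-481449\right) 57274 = -27574510026$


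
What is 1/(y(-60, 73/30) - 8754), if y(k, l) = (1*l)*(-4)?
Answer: -15/131456 ≈ -0.00011411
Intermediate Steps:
y(k, l) = -4*l (y(k, l) = l*(-4) = -4*l)
1/(y(-60, 73/30) - 8754) = 1/(-292/30 - 8754) = 1/(-4*73/30 - 8754) = 1/(-146/15 - 8754) = 1/(-131456/15) = -15/131456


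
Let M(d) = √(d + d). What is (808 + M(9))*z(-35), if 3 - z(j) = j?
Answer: 30704 + 114*√2 ≈ 30865.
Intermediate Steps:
M(d) = √2*√d (M(d) = √(2*d) = √2*√d)
z(j) = 3 - j
(808 + M(9))*z(-35) = (808 + √2*√9)*(3 - 1*(-35)) = (808 + √2*3)*(3 + 35) = (808 + 3*√2)*38 = 30704 + 114*√2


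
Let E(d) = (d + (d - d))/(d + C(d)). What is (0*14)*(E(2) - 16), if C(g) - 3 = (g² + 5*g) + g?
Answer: 0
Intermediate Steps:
C(g) = 3 + g² + 6*g (C(g) = 3 + ((g² + 5*g) + g) = 3 + (g² + 6*g) = 3 + g² + 6*g)
E(d) = d/(3 + d² + 7*d) (E(d) = (d + (d - d))/(d + (3 + d² + 6*d)) = (d + 0)/(3 + d² + 7*d) = d/(3 + d² + 7*d))
(0*14)*(E(2) - 16) = (0*14)*(2/(3 + 2² + 7*2) - 16) = 0*(2/(3 + 4 + 14) - 16) = 0*(2/21 - 16) = 0*(-334/21) = 0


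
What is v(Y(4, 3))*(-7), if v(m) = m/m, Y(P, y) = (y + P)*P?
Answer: -7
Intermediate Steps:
Y(P, y) = P*(P + y) (Y(P, y) = (P + y)*P = P*(P + y))
v(m) = 1
v(Y(4, 3))*(-7) = 1*(-7) = -7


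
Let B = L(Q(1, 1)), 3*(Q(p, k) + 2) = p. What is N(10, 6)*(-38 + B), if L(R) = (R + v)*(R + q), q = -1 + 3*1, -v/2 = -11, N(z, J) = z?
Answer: -2810/9 ≈ -312.22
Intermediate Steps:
Q(p, k) = -2 + p/3
v = 22 (v = -2*(-11) = 22)
q = 2 (q = -1 + 3 = 2)
L(R) = (2 + R)*(22 + R) (L(R) = (R + 22)*(R + 2) = (22 + R)*(2 + R) = (2 + R)*(22 + R))
B = 61/9 (B = 44 + (-2 + (⅓)*1)² + 24*(-2 + (⅓)*1) = 44 + (-2 + ⅓)² + 24*(-2 + ⅓) = 44 + (-5/3)² + 24*(-5/3) = 44 + 25/9 - 40 = 61/9 ≈ 6.7778)
N(10, 6)*(-38 + B) = 10*(-38 + 61/9) = 10*(-281/9) = -2810/9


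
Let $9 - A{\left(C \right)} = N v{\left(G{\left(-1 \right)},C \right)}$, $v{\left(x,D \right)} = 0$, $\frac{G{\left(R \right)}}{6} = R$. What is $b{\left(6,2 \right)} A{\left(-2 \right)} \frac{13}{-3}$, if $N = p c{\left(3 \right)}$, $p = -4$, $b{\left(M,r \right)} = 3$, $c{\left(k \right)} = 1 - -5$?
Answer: $-117$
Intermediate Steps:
$G{\left(R \right)} = 6 R$
$c{\left(k \right)} = 6$ ($c{\left(k \right)} = 1 + 5 = 6$)
$N = -24$ ($N = \left(-4\right) 6 = -24$)
$A{\left(C \right)} = 9$ ($A{\left(C \right)} = 9 - \left(-24\right) 0 = 9 - 0 = 9 + 0 = 9$)
$b{\left(6,2 \right)} A{\left(-2 \right)} \frac{13}{-3} = 3 \cdot 9 \frac{13}{-3} = 27 \cdot 13 \left(- \frac{1}{3}\right) = 27 \left(- \frac{13}{3}\right) = -117$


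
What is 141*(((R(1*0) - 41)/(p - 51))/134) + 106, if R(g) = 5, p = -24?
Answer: 178396/1675 ≈ 106.51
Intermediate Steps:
141*(((R(1*0) - 41)/(p - 51))/134) + 106 = 141*(((5 - 41)/(-24 - 51))/134) + 106 = 141*(-36/(-75)*(1/134)) + 106 = 141*(-36*(-1/75)*(1/134)) + 106 = 141*((12/25)*(1/134)) + 106 = 141*(6/1675) + 106 = 846/1675 + 106 = 178396/1675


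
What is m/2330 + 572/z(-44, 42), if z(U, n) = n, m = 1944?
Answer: 353602/24465 ≈ 14.453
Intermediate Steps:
m/2330 + 572/z(-44, 42) = 1944/2330 + 572/42 = 1944*(1/2330) + 572*(1/42) = 972/1165 + 286/21 = 353602/24465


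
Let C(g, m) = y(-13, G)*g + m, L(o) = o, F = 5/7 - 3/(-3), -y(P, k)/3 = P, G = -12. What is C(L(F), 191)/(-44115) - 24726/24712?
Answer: -768011759/763118916 ≈ -1.0064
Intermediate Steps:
y(P, k) = -3*P
F = 12/7 (F = 5*(⅐) - 3*(-⅓) = 5/7 + 1 = 12/7 ≈ 1.7143)
C(g, m) = m + 39*g (C(g, m) = (-3*(-13))*g + m = 39*g + m = m + 39*g)
C(L(F), 191)/(-44115) - 24726/24712 = (191 + 39*(12/7))/(-44115) - 24726/24712 = (191 + 468/7)*(-1/44115) - 24726*1/24712 = (1805/7)*(-1/44115) - 12363/12356 = -361/61761 - 12363/12356 = -768011759/763118916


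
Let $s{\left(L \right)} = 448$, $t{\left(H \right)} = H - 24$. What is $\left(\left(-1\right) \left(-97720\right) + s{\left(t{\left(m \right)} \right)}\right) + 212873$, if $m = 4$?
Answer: $311041$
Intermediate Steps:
$t{\left(H \right)} = -24 + H$
$\left(\left(-1\right) \left(-97720\right) + s{\left(t{\left(m \right)} \right)}\right) + 212873 = \left(\left(-1\right) \left(-97720\right) + 448\right) + 212873 = \left(97720 + 448\right) + 212873 = 98168 + 212873 = 311041$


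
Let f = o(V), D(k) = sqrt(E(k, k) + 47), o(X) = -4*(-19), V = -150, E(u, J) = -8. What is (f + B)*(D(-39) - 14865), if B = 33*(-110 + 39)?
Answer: 33698955 - 2267*sqrt(39) ≈ 3.3685e+7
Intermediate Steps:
o(X) = 76
D(k) = sqrt(39) (D(k) = sqrt(-8 + 47) = sqrt(39))
B = -2343 (B = 33*(-71) = -2343)
f = 76
(f + B)*(D(-39) - 14865) = (76 - 2343)*(sqrt(39) - 14865) = -2267*(-14865 + sqrt(39)) = 33698955 - 2267*sqrt(39)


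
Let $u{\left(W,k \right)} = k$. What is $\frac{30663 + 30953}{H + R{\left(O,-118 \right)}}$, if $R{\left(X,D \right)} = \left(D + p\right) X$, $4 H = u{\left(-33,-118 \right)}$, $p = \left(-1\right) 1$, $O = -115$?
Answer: $\frac{123232}{27311} \approx 4.5122$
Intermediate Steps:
$p = -1$
$H = - \frac{59}{2}$ ($H = \frac{1}{4} \left(-118\right) = - \frac{59}{2} \approx -29.5$)
$R{\left(X,D \right)} = X \left(-1 + D\right)$ ($R{\left(X,D \right)} = \left(D - 1\right) X = \left(-1 + D\right) X = X \left(-1 + D\right)$)
$\frac{30663 + 30953}{H + R{\left(O,-118 \right)}} = \frac{30663 + 30953}{- \frac{59}{2} - 115 \left(-1 - 118\right)} = \frac{61616}{- \frac{59}{2} - -13685} = \frac{61616}{- \frac{59}{2} + 13685} = \frac{61616}{\frac{27311}{2}} = 61616 \cdot \frac{2}{27311} = \frac{123232}{27311}$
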